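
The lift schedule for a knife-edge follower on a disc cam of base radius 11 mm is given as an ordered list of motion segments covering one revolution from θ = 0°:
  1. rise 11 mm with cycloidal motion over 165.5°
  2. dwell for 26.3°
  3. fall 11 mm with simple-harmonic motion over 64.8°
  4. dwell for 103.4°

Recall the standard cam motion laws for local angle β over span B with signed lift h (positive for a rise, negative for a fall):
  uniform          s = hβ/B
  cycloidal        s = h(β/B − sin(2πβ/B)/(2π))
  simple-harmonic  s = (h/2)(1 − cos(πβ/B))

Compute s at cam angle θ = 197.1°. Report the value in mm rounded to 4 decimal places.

seg 1 [0°–165.5°] cycloidal, h=11: full span → s += 11 → s = 11.0000
seg 2 [165.5°–191.8°] dwell: s stays 11.0000
seg 3 [191.8°–256.6°] simple-harmonic, h=-11: θ=197.1° here. β=5.3, B=64.8. -11/2·(1 − cos(π·0.0818)) = -0.1806 → s = 10.8194

10.8194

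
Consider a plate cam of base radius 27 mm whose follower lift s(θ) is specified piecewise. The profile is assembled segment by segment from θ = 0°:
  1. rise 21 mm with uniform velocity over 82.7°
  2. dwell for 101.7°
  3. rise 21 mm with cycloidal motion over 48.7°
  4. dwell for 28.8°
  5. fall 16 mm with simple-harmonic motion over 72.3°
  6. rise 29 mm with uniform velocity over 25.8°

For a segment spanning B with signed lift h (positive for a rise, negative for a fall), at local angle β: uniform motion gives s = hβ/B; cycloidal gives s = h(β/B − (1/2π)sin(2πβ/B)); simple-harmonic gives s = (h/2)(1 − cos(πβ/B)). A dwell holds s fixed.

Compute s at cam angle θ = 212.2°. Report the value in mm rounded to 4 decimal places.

seg 1 [0°–82.7°] uniform, h=21: full span → s += 21 → s = 21.0000
seg 2 [82.7°–184.4°] dwell: s stays 21.0000
seg 3 [184.4°–233.1°] cycloidal, h=21: θ=212.2° here. β=27.8, B=48.7. 21·(0.5708 − sin(2π·0.5708)/(2π)) = 13.4267 → s = 34.4267

34.4267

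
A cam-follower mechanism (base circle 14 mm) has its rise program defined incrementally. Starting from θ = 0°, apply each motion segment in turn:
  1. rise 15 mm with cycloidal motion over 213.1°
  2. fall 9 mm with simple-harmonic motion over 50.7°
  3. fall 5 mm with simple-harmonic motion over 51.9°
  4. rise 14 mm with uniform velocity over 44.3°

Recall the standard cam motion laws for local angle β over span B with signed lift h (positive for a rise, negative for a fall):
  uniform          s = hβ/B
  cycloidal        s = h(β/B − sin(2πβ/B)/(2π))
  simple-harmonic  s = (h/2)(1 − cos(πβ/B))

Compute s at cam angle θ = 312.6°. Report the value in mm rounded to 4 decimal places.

seg 1 [0°–213.1°] cycloidal, h=15: full span → s += 15 → s = 15.0000
seg 2 [213.1°–263.8°] simple-harmonic, h=-9: full span → s += -9 → s = 6.0000
seg 3 [263.8°–315.7°] simple-harmonic, h=-5: θ=312.6° here. β=48.8, B=51.9. -5/2·(1 − cos(π·0.9403)) = -4.9561 → s = 1.0439

1.0439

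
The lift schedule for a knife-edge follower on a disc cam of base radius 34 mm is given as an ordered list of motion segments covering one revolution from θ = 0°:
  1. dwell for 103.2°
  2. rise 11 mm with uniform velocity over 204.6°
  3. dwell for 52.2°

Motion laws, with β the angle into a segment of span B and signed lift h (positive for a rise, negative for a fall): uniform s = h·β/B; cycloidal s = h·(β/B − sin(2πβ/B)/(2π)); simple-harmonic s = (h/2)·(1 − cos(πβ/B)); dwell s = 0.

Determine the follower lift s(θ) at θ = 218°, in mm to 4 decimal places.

seg 1 [0°–103.2°] dwell: s stays 0.0000
seg 2 [103.2°–307.8°] uniform, h=11: θ=218° here. β=114.8, B=204.6. 11·114.8/204.6 = 6.1720 → s = 6.1720

6.1720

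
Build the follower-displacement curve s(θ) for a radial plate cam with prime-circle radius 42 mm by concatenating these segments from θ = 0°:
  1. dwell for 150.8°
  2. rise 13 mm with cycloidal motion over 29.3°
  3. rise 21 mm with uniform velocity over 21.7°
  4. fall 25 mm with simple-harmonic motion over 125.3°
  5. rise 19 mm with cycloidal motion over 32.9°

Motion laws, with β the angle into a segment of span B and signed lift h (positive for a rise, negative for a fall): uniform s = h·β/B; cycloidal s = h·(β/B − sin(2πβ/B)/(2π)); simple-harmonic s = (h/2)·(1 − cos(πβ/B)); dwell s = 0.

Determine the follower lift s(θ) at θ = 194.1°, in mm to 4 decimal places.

seg 1 [0°–150.8°] dwell: s stays 0.0000
seg 2 [150.8°–180.1°] cycloidal, h=13: full span → s += 13 → s = 13.0000
seg 3 [180.1°–201.8°] uniform, h=21: θ=194.1° here. β=14, B=21.7. 21·14/21.7 = 13.5484 → s = 26.5484

26.5484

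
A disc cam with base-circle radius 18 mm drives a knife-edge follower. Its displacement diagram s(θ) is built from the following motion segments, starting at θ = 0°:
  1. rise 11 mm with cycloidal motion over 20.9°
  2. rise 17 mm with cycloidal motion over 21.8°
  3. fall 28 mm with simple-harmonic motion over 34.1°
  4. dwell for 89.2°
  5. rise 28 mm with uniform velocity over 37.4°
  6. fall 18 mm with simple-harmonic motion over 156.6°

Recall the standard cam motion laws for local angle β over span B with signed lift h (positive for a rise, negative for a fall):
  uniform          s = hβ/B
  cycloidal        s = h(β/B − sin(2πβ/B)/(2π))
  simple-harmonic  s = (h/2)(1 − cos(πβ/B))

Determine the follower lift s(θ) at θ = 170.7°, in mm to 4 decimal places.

seg 1 [0°–20.9°] cycloidal, h=11: full span → s += 11 → s = 11.0000
seg 2 [20.9°–42.7°] cycloidal, h=17: full span → s += 17 → s = 28.0000
seg 3 [42.7°–76.8°] simple-harmonic, h=-28: full span → s += -28 → s = 0.0000
seg 4 [76.8°–166°] dwell: s stays 0.0000
seg 5 [166°–203.4°] uniform, h=28: θ=170.7° here. β=4.7, B=37.4. 28·4.7/37.4 = 3.5187 → s = 3.5187

3.5187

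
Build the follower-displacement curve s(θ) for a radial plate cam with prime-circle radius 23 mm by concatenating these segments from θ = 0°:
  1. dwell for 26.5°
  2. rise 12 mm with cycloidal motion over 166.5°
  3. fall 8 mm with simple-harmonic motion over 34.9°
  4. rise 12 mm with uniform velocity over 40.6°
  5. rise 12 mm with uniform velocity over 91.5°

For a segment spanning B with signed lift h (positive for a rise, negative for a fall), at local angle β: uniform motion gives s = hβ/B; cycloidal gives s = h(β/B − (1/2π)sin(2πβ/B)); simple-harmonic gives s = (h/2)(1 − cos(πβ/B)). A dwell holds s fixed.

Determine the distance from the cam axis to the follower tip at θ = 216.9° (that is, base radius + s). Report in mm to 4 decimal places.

seg 1 [0°–26.5°] dwell: s stays 0.0000
seg 2 [26.5°–193°] cycloidal, h=12: full span → s += 12 → s = 12.0000
seg 3 [193°–227.9°] simple-harmonic, h=-8: θ=216.9° here. β=23.9, B=34.9. -8/2·(1 − cos(π·0.6848)) = -6.1941 → s = 5.8059
radial distance = base radius + s = 23 + 5.8059 = 28.8059

28.8059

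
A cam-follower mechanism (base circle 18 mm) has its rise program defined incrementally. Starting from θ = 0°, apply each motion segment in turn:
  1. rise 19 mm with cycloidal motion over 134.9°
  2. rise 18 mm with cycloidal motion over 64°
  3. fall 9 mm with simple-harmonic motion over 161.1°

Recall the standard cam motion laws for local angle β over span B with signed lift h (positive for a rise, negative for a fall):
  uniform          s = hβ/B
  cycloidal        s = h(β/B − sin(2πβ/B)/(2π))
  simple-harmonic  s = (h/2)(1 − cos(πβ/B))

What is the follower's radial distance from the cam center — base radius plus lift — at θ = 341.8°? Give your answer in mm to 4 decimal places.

seg 1 [0°–134.9°] cycloidal, h=19: full span → s += 19 → s = 19.0000
seg 2 [134.9°–198.9°] cycloidal, h=18: full span → s += 18 → s = 37.0000
seg 3 [198.9°–360°] simple-harmonic, h=-9: θ=341.8° here. β=142.9, B=161.1. -9/2·(1 − cos(π·0.8870)) = -8.7195 → s = 28.2805
radial distance = base radius + s = 18 + 28.2805 = 46.2805

46.2805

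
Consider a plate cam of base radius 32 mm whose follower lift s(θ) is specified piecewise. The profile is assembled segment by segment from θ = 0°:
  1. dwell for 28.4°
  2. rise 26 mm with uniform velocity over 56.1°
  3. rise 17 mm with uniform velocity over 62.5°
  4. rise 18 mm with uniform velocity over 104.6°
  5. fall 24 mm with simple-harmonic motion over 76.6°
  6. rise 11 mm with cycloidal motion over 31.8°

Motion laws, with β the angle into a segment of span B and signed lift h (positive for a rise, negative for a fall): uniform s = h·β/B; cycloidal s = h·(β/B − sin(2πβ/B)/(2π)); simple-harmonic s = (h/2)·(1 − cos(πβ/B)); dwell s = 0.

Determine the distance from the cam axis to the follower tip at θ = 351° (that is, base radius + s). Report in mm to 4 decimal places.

seg 1 [0°–28.4°] dwell: s stays 0.0000
seg 2 [28.4°–84.5°] uniform, h=26: full span → s += 26 → s = 26.0000
seg 3 [84.5°–147°] uniform, h=17: full span → s += 17 → s = 43.0000
seg 4 [147°–251.6°] uniform, h=18: full span → s += 18 → s = 61.0000
seg 5 [251.6°–328.2°] simple-harmonic, h=-24: full span → s += -24 → s = 37.0000
seg 6 [328.2°–360°] cycloidal, h=11: θ=351° here. β=22.8, B=31.8. 11·(0.7170 − sin(2π·0.7170)/(2π)) = 9.6000 → s = 46.6000
radial distance = base radius + s = 32 + 46.6000 = 78.6000

78.6000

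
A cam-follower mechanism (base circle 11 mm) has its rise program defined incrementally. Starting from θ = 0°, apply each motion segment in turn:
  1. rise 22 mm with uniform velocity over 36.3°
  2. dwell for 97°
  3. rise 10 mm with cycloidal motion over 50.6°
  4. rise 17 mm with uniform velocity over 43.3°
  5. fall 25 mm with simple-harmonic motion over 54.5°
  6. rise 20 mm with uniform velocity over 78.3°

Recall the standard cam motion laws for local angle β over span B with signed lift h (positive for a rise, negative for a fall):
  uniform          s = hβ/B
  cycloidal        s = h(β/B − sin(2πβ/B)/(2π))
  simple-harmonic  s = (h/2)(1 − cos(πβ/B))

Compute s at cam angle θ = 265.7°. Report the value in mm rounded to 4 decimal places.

seg 1 [0°–36.3°] uniform, h=22: full span → s += 22 → s = 22.0000
seg 2 [36.3°–133.3°] dwell: s stays 22.0000
seg 3 [133.3°–183.9°] cycloidal, h=10: full span → s += 10 → s = 32.0000
seg 4 [183.9°–227.2°] uniform, h=17: full span → s += 17 → s = 49.0000
seg 5 [227.2°–281.7°] simple-harmonic, h=-25: θ=265.7° here. β=38.5, B=54.5. -25/2·(1 − cos(π·0.7064)) = -20.0498 → s = 28.9502

28.9502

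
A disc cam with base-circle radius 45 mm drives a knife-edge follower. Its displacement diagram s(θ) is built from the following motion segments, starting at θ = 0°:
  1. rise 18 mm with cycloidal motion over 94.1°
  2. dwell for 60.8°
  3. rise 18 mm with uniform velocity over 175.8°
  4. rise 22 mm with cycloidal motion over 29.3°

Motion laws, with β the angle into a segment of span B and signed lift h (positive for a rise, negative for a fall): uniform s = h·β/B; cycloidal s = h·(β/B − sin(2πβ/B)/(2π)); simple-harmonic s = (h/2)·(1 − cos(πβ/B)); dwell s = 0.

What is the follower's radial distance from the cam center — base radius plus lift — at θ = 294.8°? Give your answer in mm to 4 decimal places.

seg 1 [0°–94.1°] cycloidal, h=18: full span → s += 18 → s = 18.0000
seg 2 [94.1°–154.9°] dwell: s stays 18.0000
seg 3 [154.9°–330.7°] uniform, h=18: θ=294.8° here. β=139.9, B=175.8. 18·139.9/175.8 = 14.3242 → s = 32.3242
radial distance = base radius + s = 45 + 32.3242 = 77.3242

77.3242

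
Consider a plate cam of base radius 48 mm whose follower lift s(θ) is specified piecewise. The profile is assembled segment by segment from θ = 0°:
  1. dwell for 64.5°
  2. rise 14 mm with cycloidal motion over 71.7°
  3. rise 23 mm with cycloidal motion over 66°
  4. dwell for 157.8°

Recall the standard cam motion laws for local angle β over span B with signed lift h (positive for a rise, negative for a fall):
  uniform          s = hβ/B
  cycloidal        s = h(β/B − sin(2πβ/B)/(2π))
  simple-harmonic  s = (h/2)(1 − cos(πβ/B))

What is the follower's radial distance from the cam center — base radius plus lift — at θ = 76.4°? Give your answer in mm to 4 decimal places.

seg 1 [0°–64.5°] dwell: s stays 0.0000
seg 2 [64.5°–136.2°] cycloidal, h=14: θ=76.4° here. β=11.9, B=71.7. 14·(0.1660 − sin(2π·0.1660)/(2π)) = 0.3988 → s = 0.3988
radial distance = base radius + s = 48 + 0.3988 = 48.3988

48.3988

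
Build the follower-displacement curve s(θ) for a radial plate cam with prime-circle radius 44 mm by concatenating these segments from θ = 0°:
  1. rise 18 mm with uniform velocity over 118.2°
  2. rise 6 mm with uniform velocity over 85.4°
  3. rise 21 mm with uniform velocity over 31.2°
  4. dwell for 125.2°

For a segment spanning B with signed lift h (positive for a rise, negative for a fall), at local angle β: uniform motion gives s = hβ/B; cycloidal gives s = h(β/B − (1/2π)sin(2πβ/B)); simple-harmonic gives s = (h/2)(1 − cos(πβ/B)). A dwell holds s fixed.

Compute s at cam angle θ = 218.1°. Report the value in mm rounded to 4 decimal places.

seg 1 [0°–118.2°] uniform, h=18: full span → s += 18 → s = 18.0000
seg 2 [118.2°–203.6°] uniform, h=6: full span → s += 6 → s = 24.0000
seg 3 [203.6°–234.8°] uniform, h=21: θ=218.1° here. β=14.5, B=31.2. 21·14.5/31.2 = 9.7596 → s = 33.7596

33.7596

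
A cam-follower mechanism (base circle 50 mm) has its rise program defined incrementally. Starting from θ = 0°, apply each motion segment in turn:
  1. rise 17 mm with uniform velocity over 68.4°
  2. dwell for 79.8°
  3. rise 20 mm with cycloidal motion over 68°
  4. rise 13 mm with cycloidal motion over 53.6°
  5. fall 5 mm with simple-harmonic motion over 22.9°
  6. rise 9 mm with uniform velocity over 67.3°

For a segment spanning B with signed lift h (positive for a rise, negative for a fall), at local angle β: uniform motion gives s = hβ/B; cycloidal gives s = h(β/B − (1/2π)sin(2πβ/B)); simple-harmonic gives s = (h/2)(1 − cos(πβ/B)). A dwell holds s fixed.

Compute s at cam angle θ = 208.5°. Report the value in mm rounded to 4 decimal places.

seg 1 [0°–68.4°] uniform, h=17: full span → s += 17 → s = 17.0000
seg 2 [68.4°–148.2°] dwell: s stays 17.0000
seg 3 [148.2°–216.2°] cycloidal, h=20: θ=208.5° here. β=60.3, B=68. 20·(0.8868 − sin(2π·0.8868)/(2π)) = 19.8137 → s = 36.8137

36.8137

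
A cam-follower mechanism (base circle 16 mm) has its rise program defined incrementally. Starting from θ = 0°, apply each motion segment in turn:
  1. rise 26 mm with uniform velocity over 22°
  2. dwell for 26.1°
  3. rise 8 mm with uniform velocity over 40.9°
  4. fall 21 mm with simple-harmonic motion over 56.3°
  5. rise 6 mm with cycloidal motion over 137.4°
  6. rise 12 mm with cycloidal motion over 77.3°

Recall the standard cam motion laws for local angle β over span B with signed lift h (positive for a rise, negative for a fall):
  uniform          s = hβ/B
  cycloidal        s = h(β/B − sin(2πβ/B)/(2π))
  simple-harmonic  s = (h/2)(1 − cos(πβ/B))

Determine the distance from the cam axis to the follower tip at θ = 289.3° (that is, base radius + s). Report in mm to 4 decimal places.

seg 1 [0°–22°] uniform, h=26: full span → s += 26 → s = 26.0000
seg 2 [22°–48.1°] dwell: s stays 26.0000
seg 3 [48.1°–89°] uniform, h=8: full span → s += 8 → s = 34.0000
seg 4 [89°–145.3°] simple-harmonic, h=-21: full span → s += -21 → s = 13.0000
seg 5 [145.3°–282.7°] cycloidal, h=6: full span → s += 6 → s = 19.0000
seg 6 [282.7°–360°] cycloidal, h=12: θ=289.3° here. β=6.6, B=77.3. 12·(0.0854 − sin(2π·0.0854)/(2π)) = 0.0484 → s = 19.0484
radial distance = base radius + s = 16 + 19.0484 = 35.0484

35.0484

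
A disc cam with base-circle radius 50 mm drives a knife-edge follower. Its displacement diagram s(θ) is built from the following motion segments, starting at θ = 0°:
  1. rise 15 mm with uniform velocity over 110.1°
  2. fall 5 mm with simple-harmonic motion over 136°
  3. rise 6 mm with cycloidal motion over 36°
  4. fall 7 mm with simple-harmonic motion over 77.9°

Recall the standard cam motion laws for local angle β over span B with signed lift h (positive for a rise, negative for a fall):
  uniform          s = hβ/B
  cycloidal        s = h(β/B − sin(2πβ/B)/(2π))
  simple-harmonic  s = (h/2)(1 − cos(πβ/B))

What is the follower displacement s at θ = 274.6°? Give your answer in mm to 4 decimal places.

seg 1 [0°–110.1°] uniform, h=15: full span → s += 15 → s = 15.0000
seg 2 [110.1°–246.1°] simple-harmonic, h=-5: full span → s += -5 → s = 10.0000
seg 3 [246.1°–282.1°] cycloidal, h=6: θ=274.6° here. β=28.5, B=36. 6·(0.7917 − sin(2π·0.7917)/(2π)) = 5.6724 → s = 15.6724

15.6724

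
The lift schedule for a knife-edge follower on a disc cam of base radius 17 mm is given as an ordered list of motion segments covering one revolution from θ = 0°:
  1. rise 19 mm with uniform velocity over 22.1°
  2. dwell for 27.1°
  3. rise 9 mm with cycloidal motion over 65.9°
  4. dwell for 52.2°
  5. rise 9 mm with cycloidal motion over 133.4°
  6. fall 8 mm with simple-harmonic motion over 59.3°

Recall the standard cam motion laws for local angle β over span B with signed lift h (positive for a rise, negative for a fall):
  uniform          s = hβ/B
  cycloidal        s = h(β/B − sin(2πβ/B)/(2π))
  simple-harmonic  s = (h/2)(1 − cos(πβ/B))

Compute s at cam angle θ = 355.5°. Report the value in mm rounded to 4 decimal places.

seg 1 [0°–22.1°] uniform, h=19: full span → s += 19 → s = 19.0000
seg 2 [22.1°–49.2°] dwell: s stays 19.0000
seg 3 [49.2°–115.1°] cycloidal, h=9: full span → s += 9 → s = 28.0000
seg 4 [115.1°–167.3°] dwell: s stays 28.0000
seg 5 [167.3°–300.7°] cycloidal, h=9: full span → s += 9 → s = 37.0000
seg 6 [300.7°–360°] simple-harmonic, h=-8: θ=355.5° here. β=54.8, B=59.3. -8/2·(1 − cos(π·0.9241)) = -7.8869 → s = 29.1131

29.1131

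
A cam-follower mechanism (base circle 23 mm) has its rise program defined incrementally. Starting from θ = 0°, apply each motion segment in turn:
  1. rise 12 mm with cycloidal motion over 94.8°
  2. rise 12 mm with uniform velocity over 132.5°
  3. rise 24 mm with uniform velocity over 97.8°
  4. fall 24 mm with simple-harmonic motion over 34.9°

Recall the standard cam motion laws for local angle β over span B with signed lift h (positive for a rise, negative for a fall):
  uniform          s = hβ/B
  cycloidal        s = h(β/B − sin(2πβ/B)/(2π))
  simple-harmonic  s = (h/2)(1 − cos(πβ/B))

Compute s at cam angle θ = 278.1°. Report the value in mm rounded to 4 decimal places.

seg 1 [0°–94.8°] cycloidal, h=12: full span → s += 12 → s = 12.0000
seg 2 [94.8°–227.3°] uniform, h=12: full span → s += 12 → s = 24.0000
seg 3 [227.3°–325.1°] uniform, h=24: θ=278.1° here. β=50.8, B=97.8. 24·50.8/97.8 = 12.4663 → s = 36.4663

36.4663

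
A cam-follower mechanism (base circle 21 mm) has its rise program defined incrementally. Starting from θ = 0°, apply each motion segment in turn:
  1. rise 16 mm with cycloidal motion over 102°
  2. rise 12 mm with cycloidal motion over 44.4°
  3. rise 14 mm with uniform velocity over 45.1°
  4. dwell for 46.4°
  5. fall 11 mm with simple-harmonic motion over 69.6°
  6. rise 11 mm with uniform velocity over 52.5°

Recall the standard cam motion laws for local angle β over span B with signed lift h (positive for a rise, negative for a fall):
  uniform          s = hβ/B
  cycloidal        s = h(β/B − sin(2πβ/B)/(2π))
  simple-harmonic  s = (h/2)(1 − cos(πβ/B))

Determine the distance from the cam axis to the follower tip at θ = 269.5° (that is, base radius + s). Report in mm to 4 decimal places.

seg 1 [0°–102°] cycloidal, h=16: full span → s += 16 → s = 16.0000
seg 2 [102°–146.4°] cycloidal, h=12: full span → s += 12 → s = 28.0000
seg 3 [146.4°–191.5°] uniform, h=14: full span → s += 14 → s = 42.0000
seg 4 [191.5°–237.9°] dwell: s stays 42.0000
seg 5 [237.9°–307.5°] simple-harmonic, h=-11: θ=269.5° here. β=31.6, B=69.6. -11/2·(1 − cos(π·0.4540)) = -4.7083 → s = 37.2917
radial distance = base radius + s = 21 + 37.2917 = 58.2917

58.2917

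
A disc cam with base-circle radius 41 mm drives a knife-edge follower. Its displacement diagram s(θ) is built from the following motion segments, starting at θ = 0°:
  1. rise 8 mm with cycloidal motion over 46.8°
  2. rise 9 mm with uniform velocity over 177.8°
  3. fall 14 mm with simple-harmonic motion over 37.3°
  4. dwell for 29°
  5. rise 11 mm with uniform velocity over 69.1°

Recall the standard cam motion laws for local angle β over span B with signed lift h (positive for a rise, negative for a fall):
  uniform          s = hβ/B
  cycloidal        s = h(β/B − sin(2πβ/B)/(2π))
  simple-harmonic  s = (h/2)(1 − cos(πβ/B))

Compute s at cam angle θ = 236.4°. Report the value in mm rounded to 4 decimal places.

seg 1 [0°–46.8°] cycloidal, h=8: full span → s += 8 → s = 8.0000
seg 2 [46.8°–224.6°] uniform, h=9: full span → s += 9 → s = 17.0000
seg 3 [224.6°–261.9°] simple-harmonic, h=-14: θ=236.4° here. β=11.8, B=37.3. -14/2·(1 − cos(π·0.3164)) = -3.1818 → s = 13.8182

13.8182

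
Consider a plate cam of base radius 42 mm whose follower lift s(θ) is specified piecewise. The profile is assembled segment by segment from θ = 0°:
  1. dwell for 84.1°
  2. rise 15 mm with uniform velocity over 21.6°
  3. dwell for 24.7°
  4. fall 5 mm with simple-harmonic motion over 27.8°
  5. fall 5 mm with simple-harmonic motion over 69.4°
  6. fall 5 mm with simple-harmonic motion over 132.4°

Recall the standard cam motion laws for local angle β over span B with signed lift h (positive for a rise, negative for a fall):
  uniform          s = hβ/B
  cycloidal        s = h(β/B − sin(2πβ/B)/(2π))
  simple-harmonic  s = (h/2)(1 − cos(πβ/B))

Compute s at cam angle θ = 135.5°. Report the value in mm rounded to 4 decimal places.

seg 1 [0°–84.1°] dwell: s stays 0.0000
seg 2 [84.1°–105.7°] uniform, h=15: full span → s += 15 → s = 15.0000
seg 3 [105.7°–130.4°] dwell: s stays 15.0000
seg 4 [130.4°–158.2°] simple-harmonic, h=-5: θ=135.5° here. β=5.1, B=27.8. -5/2·(1 − cos(π·0.1835)) = -0.4038 → s = 14.5962

14.5962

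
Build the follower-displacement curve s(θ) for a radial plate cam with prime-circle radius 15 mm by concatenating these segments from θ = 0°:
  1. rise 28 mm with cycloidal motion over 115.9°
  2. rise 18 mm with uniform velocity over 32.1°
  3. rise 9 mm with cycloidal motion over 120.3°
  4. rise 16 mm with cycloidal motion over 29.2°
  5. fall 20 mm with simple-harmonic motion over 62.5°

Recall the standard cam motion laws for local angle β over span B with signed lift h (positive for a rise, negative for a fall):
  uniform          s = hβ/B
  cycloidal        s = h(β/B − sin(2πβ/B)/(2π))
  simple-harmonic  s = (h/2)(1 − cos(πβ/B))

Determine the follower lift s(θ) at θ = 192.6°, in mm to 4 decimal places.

seg 1 [0°–115.9°] cycloidal, h=28: full span → s += 28 → s = 28.0000
seg 2 [115.9°–148°] uniform, h=18: full span → s += 18 → s = 46.0000
seg 3 [148°–268.3°] cycloidal, h=9: θ=192.6° here. β=44.6, B=120.3. 9·(0.3707 − sin(2π·0.3707)/(2π)) = 2.2971 → s = 48.2971

48.2971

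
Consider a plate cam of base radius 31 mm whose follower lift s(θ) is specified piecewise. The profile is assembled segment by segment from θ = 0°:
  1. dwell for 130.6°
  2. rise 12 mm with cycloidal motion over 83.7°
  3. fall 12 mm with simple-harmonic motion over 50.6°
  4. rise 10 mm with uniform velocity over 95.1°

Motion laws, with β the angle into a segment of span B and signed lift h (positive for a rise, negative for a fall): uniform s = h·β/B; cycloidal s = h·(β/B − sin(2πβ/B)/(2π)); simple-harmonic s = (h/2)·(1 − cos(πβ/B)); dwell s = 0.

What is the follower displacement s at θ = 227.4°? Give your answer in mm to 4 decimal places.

seg 1 [0°–130.6°] dwell: s stays 0.0000
seg 2 [130.6°–214.3°] cycloidal, h=12: full span → s += 12 → s = 12.0000
seg 3 [214.3°–264.9°] simple-harmonic, h=-12: θ=227.4° here. β=13.1, B=50.6. -12/2·(1 − cos(π·0.2589)) = -1.8775 → s = 10.1225

10.1225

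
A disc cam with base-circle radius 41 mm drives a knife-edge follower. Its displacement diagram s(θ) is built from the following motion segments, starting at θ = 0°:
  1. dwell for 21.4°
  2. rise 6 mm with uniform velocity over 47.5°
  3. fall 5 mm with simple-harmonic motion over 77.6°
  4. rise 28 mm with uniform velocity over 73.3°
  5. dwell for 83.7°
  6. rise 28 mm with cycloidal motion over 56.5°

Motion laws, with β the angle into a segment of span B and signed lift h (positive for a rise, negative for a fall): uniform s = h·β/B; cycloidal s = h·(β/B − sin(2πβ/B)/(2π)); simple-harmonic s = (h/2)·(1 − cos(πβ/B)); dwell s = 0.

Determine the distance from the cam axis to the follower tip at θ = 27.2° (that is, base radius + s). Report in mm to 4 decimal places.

seg 1 [0°–21.4°] dwell: s stays 0.0000
seg 2 [21.4°–68.9°] uniform, h=6: θ=27.2° here. β=5.8, B=47.5. 6·5.8/47.5 = 0.7326 → s = 0.7326
radial distance = base radius + s = 41 + 0.7326 = 41.7326

41.7326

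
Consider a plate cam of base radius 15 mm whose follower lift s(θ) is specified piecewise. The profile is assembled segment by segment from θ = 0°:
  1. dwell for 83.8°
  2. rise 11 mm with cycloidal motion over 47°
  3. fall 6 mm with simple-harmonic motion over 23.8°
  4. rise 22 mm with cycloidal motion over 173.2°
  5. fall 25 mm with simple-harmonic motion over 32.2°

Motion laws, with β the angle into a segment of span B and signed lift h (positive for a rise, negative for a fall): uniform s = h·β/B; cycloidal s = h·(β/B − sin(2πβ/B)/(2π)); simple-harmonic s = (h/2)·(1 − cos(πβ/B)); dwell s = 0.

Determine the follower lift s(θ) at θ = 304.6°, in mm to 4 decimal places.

seg 1 [0°–83.8°] dwell: s stays 0.0000
seg 2 [83.8°–130.8°] cycloidal, h=11: full span → s += 11 → s = 11.0000
seg 3 [130.8°–154.6°] simple-harmonic, h=-6: full span → s += -6 → s = 5.0000
seg 4 [154.6°–327.8°] cycloidal, h=22: θ=304.6° here. β=150, B=173.2. 22·(0.8661 − sin(2π·0.8661)/(2π)) = 21.6642 → s = 26.6642

26.6642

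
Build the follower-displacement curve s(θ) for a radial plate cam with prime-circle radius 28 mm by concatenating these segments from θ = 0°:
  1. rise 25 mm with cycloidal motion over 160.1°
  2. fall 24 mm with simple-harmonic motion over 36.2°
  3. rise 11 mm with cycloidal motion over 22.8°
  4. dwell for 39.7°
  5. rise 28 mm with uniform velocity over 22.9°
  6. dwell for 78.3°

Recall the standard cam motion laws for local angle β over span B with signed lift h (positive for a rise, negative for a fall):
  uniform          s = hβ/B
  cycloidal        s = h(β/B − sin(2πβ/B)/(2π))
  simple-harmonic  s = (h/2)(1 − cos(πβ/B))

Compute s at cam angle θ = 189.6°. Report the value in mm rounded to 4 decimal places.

seg 1 [0°–160.1°] cycloidal, h=25: full span → s += 25 → s = 25.0000
seg 2 [160.1°–196.3°] simple-harmonic, h=-24: θ=189.6° here. β=29.5, B=36.2. -24/2·(1 − cos(π·0.8149)) = -22.0280 → s = 2.9720

2.9720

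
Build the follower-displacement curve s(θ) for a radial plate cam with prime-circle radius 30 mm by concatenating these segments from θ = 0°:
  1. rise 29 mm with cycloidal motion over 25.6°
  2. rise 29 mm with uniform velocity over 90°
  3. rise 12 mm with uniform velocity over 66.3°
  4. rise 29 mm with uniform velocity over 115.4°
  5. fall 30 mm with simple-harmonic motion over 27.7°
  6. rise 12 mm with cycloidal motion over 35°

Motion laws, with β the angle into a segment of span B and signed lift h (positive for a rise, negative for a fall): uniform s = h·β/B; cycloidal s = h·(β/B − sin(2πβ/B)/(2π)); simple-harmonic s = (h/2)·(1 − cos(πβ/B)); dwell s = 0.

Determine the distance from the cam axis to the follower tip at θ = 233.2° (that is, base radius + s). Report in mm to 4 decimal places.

seg 1 [0°–25.6°] cycloidal, h=29: full span → s += 29 → s = 29.0000
seg 2 [25.6°–115.6°] uniform, h=29: full span → s += 29 → s = 58.0000
seg 3 [115.6°–181.9°] uniform, h=12: full span → s += 12 → s = 70.0000
seg 4 [181.9°–297.3°] uniform, h=29: θ=233.2° here. β=51.3, B=115.4. 29·51.3/115.4 = 12.8917 → s = 82.8917
radial distance = base radius + s = 30 + 82.8917 = 112.8917

112.8917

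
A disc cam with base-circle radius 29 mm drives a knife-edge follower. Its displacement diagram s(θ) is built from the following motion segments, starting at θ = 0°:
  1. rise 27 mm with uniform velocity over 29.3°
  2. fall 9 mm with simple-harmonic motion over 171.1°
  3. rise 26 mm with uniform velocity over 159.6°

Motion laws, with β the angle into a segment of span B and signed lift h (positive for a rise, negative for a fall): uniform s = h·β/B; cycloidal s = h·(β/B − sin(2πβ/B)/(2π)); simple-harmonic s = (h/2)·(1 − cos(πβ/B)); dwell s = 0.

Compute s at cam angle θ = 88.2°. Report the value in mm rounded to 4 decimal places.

seg 1 [0°–29.3°] uniform, h=27: full span → s += 27 → s = 27.0000
seg 2 [29.3°–200.4°] simple-harmonic, h=-9: θ=88.2° here. β=58.9, B=171.1. -9/2·(1 − cos(π·0.3442)) = -2.3849 → s = 24.6151

24.6151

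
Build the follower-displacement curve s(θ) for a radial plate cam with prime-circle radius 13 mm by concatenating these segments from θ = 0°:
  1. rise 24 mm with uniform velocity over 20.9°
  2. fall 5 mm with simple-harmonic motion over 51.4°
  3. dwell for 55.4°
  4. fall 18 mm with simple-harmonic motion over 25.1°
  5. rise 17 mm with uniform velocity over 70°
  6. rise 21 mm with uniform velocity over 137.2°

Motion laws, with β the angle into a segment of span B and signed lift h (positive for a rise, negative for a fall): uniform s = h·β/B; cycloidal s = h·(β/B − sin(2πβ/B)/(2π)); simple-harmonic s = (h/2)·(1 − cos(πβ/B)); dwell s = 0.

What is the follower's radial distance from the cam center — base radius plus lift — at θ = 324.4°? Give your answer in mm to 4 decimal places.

seg 1 [0°–20.9°] uniform, h=24: full span → s += 24 → s = 24.0000
seg 2 [20.9°–72.3°] simple-harmonic, h=-5: full span → s += -5 → s = 19.0000
seg 3 [72.3°–127.7°] dwell: s stays 19.0000
seg 4 [127.7°–152.8°] simple-harmonic, h=-18: full span → s += -18 → s = 1.0000
seg 5 [152.8°–222.8°] uniform, h=17: full span → s += 17 → s = 18.0000
seg 6 [222.8°–360°] uniform, h=21: θ=324.4° here. β=101.6, B=137.2. 21·101.6/137.2 = 15.5510 → s = 33.5510
radial distance = base radius + s = 13 + 33.5510 = 46.5510

46.5510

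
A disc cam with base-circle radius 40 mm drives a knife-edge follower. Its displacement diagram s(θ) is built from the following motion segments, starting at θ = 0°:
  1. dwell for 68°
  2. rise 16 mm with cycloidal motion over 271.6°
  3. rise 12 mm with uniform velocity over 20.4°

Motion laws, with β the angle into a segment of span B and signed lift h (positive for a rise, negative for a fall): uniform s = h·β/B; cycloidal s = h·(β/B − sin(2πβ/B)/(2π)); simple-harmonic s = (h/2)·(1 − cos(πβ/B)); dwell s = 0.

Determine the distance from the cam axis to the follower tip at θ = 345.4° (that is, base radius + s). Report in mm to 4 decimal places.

seg 1 [0°–68°] dwell: s stays 0.0000
seg 2 [68°–339.6°] cycloidal, h=16: full span → s += 16 → s = 16.0000
seg 3 [339.6°–360°] uniform, h=12: θ=345.4° here. β=5.8, B=20.4. 12·5.8/20.4 = 3.4118 → s = 19.4118
radial distance = base radius + s = 40 + 19.4118 = 59.4118

59.4118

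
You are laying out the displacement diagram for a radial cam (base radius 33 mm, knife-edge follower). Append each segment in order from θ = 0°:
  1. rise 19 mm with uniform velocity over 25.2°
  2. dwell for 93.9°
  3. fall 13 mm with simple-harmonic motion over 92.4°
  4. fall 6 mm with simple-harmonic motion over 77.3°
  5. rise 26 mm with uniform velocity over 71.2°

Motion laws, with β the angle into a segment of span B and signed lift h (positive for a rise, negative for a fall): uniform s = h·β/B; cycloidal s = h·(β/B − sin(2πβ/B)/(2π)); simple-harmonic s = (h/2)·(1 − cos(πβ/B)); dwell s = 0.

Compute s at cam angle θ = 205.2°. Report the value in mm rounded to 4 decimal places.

seg 1 [0°–25.2°] uniform, h=19: full span → s += 19 → s = 19.0000
seg 2 [25.2°–119.1°] dwell: s stays 19.0000
seg 3 [119.1°–211.5°] simple-harmonic, h=-13: θ=205.2° here. β=86.1, B=92.4. -13/2·(1 − cos(π·0.9318)) = -12.8515 → s = 6.1485

6.1485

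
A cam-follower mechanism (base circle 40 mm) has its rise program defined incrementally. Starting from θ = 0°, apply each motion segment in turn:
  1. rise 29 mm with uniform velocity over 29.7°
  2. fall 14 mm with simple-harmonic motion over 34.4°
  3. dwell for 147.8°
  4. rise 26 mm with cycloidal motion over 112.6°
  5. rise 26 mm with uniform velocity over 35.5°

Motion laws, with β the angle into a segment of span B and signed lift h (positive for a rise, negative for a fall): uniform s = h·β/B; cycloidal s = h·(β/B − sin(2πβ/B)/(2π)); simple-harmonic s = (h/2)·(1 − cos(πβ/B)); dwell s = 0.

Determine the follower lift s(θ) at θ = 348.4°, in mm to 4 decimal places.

seg 1 [0°–29.7°] uniform, h=29: full span → s += 29 → s = 29.0000
seg 2 [29.7°–64.1°] simple-harmonic, h=-14: full span → s += -14 → s = 15.0000
seg 3 [64.1°–211.9°] dwell: s stays 15.0000
seg 4 [211.9°–324.5°] cycloidal, h=26: full span → s += 26 → s = 41.0000
seg 5 [324.5°–360°] uniform, h=26: θ=348.4° here. β=23.9, B=35.5. 26·23.9/35.5 = 17.5042 → s = 58.5042

58.5042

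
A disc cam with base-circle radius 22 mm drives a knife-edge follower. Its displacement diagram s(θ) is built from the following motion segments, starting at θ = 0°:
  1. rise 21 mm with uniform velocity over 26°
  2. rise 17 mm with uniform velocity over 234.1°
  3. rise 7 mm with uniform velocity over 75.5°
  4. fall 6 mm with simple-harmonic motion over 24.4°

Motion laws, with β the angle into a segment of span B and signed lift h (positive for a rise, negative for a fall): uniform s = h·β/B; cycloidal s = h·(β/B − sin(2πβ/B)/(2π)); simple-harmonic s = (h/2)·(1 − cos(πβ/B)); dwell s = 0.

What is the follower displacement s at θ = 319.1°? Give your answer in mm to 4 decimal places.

seg 1 [0°–26°] uniform, h=21: full span → s += 21 → s = 21.0000
seg 2 [26°–260.1°] uniform, h=17: full span → s += 17 → s = 38.0000
seg 3 [260.1°–335.6°] uniform, h=7: θ=319.1° here. β=59, B=75.5. 7·59/75.5 = 5.4702 → s = 43.4702

43.4702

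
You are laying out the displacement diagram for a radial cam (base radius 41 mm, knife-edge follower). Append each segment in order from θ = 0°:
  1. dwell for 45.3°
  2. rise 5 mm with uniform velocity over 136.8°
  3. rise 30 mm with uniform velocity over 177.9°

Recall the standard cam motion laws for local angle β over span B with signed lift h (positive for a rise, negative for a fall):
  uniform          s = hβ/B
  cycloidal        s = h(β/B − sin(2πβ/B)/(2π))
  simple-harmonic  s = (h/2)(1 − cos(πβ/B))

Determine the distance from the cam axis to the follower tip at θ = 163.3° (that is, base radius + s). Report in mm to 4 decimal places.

seg 1 [0°–45.3°] dwell: s stays 0.0000
seg 2 [45.3°–182.1°] uniform, h=5: θ=163.3° here. β=118, B=136.8. 5·118/136.8 = 4.3129 → s = 4.3129
radial distance = base radius + s = 41 + 4.3129 = 45.3129

45.3129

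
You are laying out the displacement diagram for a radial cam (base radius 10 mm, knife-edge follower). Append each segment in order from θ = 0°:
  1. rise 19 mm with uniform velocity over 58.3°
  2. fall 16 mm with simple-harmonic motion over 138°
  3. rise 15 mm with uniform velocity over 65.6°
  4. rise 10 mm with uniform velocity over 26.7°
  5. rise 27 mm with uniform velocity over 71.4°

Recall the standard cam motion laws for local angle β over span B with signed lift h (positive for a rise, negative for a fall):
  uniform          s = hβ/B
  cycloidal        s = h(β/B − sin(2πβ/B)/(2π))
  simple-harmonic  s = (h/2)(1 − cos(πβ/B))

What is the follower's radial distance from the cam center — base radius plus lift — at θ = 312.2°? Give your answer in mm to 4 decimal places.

seg 1 [0°–58.3°] uniform, h=19: full span → s += 19 → s = 19.0000
seg 2 [58.3°–196.3°] simple-harmonic, h=-16: full span → s += -16 → s = 3.0000
seg 3 [196.3°–261.9°] uniform, h=15: full span → s += 15 → s = 18.0000
seg 4 [261.9°–288.6°] uniform, h=10: full span → s += 10 → s = 28.0000
seg 5 [288.6°–360°] uniform, h=27: θ=312.2° here. β=23.6, B=71.4. 27·23.6/71.4 = 8.9244 → s = 36.9244
radial distance = base radius + s = 10 + 36.9244 = 46.9244

46.9244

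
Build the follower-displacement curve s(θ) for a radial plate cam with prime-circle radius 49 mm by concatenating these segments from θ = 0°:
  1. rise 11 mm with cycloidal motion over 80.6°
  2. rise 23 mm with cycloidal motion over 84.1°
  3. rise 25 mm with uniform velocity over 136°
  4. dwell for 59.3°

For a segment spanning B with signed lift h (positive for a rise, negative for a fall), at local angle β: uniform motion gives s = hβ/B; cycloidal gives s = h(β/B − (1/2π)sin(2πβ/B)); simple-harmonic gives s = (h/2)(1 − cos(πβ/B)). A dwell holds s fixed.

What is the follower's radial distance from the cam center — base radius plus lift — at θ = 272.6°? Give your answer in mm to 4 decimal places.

seg 1 [0°–80.6°] cycloidal, h=11: full span → s += 11 → s = 11.0000
seg 2 [80.6°–164.7°] cycloidal, h=23: full span → s += 23 → s = 34.0000
seg 3 [164.7°–300.7°] uniform, h=25: θ=272.6° here. β=107.9, B=136. 25·107.9/136 = 19.8346 → s = 53.8346
radial distance = base radius + s = 49 + 53.8346 = 102.8346

102.8346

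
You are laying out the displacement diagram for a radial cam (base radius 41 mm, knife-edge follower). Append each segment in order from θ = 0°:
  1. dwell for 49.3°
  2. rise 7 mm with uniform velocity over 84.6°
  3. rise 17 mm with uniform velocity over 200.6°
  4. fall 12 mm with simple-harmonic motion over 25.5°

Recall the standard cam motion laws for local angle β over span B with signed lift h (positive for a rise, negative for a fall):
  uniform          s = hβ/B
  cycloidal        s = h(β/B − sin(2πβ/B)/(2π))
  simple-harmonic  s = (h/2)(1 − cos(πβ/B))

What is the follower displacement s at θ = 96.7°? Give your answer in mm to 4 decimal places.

seg 1 [0°–49.3°] dwell: s stays 0.0000
seg 2 [49.3°–133.9°] uniform, h=7: θ=96.7° here. β=47.4, B=84.6. 7·47.4/84.6 = 3.9220 → s = 3.9220

3.9220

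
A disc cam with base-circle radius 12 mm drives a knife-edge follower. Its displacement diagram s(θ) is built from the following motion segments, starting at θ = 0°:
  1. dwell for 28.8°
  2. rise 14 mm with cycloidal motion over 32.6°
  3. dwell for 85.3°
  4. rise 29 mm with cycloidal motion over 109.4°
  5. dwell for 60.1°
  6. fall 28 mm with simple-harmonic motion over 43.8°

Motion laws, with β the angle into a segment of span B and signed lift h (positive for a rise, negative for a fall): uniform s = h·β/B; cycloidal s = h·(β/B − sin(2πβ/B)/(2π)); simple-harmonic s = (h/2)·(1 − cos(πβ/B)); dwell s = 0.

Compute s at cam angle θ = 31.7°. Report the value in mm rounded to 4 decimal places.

seg 1 [0°–28.8°] dwell: s stays 0.0000
seg 2 [28.8°–61.4°] cycloidal, h=14: θ=31.7° here. β=2.9, B=32.6. 14·(0.0890 − sin(2π·0.0890)/(2π)) = 0.0638 → s = 0.0638

0.0638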